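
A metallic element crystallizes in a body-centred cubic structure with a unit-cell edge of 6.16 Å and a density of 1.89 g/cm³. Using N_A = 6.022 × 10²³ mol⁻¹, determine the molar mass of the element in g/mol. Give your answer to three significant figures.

133 g/mol

A BCC cell has Z = 2 atoms; a = 6.160 × 10^-8 cm.
M = ρ·N_A·a³/Z = 1.89 × 6.022 × 10²³ × 2.337 × 10^-22 / 2 = 133 g/mol.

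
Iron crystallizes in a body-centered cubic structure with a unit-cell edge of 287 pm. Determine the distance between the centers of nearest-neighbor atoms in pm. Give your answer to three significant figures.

In a BCC structure, atoms touch along the body diagonal, so √3·a = 4r; the nearest-neighbor distance equals 2r = 0.8660·a.
d = 0.8660 × 287 = 249 pm.

249 pm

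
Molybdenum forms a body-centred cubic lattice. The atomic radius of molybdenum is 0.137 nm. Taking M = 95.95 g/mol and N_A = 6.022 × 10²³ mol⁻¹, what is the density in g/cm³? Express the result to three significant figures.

In a BCC lattice, atoms touch along the body diagonal, so √3·a = 4r, giving a = 0.3164 nm = 3.164 × 10^-8 cm.
With Z = 2, ρ = Z·M/(N_A·a³) = 2 × 95.95 / (6.022 × 10²³ × 3.167 × 10^-23) = 10.06 g/cm³.

10.1 g/cm³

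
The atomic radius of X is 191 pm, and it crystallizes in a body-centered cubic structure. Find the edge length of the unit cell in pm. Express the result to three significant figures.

441 pm

In a BCC lattice, atoms touch along the body diagonal, so √3·a = 4r.
a = 4r/√3 = 4 × 191 / 1.7321 = 441 pm.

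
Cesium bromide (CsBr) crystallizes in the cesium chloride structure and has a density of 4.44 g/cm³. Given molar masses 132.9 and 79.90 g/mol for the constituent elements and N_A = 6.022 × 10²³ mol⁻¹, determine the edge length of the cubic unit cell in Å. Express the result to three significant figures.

4.30 Å

M(CsBr) = 212.8 g/mol; Z = 1 formula unit per cell.
a³ = Z·M/(N_A·ρ) = 1 × 212.8 / (6.022 × 10²³ × 4.44) = 7.959 × 10^-23 cm³, so a = 4.301 × 10^-8 cm = 4.30 Å.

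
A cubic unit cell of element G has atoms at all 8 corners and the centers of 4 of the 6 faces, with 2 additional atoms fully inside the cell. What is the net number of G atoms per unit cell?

Corner atoms are shared by 8 cells (1/8 each), face atoms by 2 (1/2 each), interior atoms are unshared.
Net atoms = 8 × 1/8 + 4 × 1/2 + 2 = 1 + 2 + 2 = 5.

5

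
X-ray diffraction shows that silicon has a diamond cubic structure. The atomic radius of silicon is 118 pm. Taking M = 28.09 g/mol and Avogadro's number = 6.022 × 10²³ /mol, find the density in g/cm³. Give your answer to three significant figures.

In a diamond cubic lattice, nearest neighbors lie along the body diagonal with √3·a = 8r, giving a = 545.0 pm = 5.450 × 10^-8 cm.
With Z = 8, ρ = Z·M/(N_A·a³) = 8 × 28.09 / (6.022 × 10²³ × 1.619 × 10^-22) = 2.305 g/cm³.

2.30 g/cm³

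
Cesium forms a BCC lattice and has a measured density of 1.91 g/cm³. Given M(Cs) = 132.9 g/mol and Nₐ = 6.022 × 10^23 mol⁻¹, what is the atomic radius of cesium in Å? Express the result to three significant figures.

For a BCC cell (Z = 2), a³ = Z·M/(N_A·ρ) = 2 × 132.9 / (6.022 × 10²³ × 1.910) = 2.311 × 10^-22 cm³, so a = 6.137 × 10^-8 cm = 6.137 Å.
Atoms touch along the body diagonal, so √3·a = 4r, so r = 0.4330 × a = 2.66 Å.

2.66 Å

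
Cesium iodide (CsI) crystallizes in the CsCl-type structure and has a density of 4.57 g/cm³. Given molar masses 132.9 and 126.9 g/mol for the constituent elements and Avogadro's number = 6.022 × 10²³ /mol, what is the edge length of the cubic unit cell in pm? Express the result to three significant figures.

455 pm

M(CsI) = 259.8 g/mol; Z = 1 formula unit per cell.
a³ = Z·M/(N_A·ρ) = 1 × 259.8 / (6.022 × 10²³ × 4.57) = 9.440 × 10^-23 cm³, so a = 4.553 × 10^-8 cm = 455 pm.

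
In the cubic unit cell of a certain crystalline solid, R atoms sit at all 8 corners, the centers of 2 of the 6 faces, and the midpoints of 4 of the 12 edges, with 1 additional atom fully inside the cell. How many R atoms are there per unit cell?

4

Corner atoms are shared by 8 cells (1/8 each), face atoms by 2 (1/2 each), edge atoms by 4 (1/4 each), interior atoms are unshared.
Net atoms = 8 × 1/8 + 2 × 1/2 + 4 × 1/4 + 1 = 1 + 1 + 1 + 1 = 4.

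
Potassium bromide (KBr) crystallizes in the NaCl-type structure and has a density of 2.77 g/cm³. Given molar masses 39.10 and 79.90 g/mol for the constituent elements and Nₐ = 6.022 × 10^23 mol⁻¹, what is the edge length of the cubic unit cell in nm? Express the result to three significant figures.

M(KBr) = 119.0 g/mol; Z = 4 formula units per cell.
a³ = Z·M/(N_A·ρ) = 4 × 119.0 / (6.022 × 10²³ × 2.77) = 2.854 × 10^-22 cm³, so a = 6.584 × 10^-8 cm = 0.658 nm.

0.658 nm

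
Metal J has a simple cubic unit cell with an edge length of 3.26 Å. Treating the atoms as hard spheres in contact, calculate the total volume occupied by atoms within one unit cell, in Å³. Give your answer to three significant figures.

18.1 Å³

In a simple cubic lattice atoms touch along the cell edge, so a = 2r, so r = 0.5000a = 1.630 Å.
V_atoms = Z × (4/3)πr³ = 1 × (4/3)π × (1.630)³ = 18.1 Å³.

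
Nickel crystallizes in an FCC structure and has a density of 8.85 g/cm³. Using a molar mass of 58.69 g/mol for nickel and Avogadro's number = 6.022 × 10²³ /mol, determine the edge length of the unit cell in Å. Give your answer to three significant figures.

With Z = 4 atoms per FCC cell, a³ = Z·M/(N_A·ρ) = 4 × 58.69 / (6.022 × 10²³ × 8.850 g/cm³) = 4.405 × 10^-23 cm³.
a = (4.405 × 10^-23)^(1/3) = 3.532 × 10^-8 cm = 3.53 Å.

3.53 Å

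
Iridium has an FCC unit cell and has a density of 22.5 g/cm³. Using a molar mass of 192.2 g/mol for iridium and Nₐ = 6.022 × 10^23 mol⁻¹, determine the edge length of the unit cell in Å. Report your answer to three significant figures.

3.84 Å

With Z = 4 atoms per FCC cell, a³ = Z·M/(N_A·ρ) = 4 × 192.2 / (6.022 × 10²³ × 22.50 g/cm³) = 5.674 × 10^-23 cm³.
a = (5.674 × 10^-23)^(1/3) = 3.843 × 10^-8 cm = 3.84 Å.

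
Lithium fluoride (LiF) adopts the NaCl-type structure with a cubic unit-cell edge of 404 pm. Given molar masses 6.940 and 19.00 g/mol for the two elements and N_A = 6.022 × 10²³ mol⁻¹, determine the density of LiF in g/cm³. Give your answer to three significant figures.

2.61 g/cm³

The NaCl-type structure contains Z = 4 formula units per cell; M(LiF) = 6.940 + 19.00 = 25.94 g/mol.
a³ = (4.040 × 10^-8 cm)³ = 6.594 × 10^-23 cm³.
ρ = 4 × 25.94 / (6.022 × 10²³ × 6.594 × 10^-23) = 2.613 g/cm³.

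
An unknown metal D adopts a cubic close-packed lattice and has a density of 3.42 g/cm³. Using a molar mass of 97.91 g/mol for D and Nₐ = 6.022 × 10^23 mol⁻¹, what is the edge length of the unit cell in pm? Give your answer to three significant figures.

With Z = 4 atoms per FCC cell, a³ = Z·M/(N_A·ρ) = 4 × 97.91 / (6.022 × 10²³ × 3.420 g/cm³) = 1.902 × 10^-22 cm³.
a = (1.902 × 10^-22)^(1/3) = 5.751 × 10^-8 cm = 575 pm.

575 pm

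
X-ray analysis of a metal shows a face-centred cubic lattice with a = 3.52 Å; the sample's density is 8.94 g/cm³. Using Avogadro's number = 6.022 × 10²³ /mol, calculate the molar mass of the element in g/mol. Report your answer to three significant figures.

58.7 g/mol

An FCC cell has Z = 4 atoms; a = 3.520 × 10^-8 cm.
M = ρ·N_A·a³/Z = 8.94 × 6.022 × 10²³ × 4.361 × 10^-23 / 4 = 58.7 g/mol.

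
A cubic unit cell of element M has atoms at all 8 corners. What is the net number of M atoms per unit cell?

1

Corner atoms are shared by 8 cells (1/8 each).
Net atoms = 8 × 1/8 = 1 = 1.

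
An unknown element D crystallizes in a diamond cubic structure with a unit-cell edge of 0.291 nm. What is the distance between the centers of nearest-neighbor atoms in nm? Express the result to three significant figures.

In a diamond cubic structure, nearest neighbors lie along the body diagonal with √3·a = 8r; the nearest-neighbor distance equals 2r = 0.4330·a.
d = 0.4330 × 0.291 = 0.126 nm.

0.126 nm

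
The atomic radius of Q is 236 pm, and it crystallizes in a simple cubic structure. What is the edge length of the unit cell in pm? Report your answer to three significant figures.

In a simple cubic lattice, atoms touch along the cell edge, so a = 2r.
a = 2r = 2 × 236 = 472 pm.

472 pm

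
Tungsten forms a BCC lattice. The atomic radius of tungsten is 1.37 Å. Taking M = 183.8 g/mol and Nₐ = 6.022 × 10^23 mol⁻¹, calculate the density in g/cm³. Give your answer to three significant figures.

In a BCC lattice, atoms touch along the body diagonal, so √3·a = 4r, giving a = 3.164 Å = 3.164 × 10^-8 cm.
With Z = 2, ρ = Z·M/(N_A·a³) = 2 × 183.8 / (6.022 × 10²³ × 3.167 × 10^-23) = 19.27 g/cm³.

19.3 g/cm³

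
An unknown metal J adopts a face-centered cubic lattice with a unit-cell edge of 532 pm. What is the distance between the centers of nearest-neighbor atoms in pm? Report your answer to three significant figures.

376 pm

In an FCC structure, atoms touch along the face diagonal, so √2·a = 4r; the nearest-neighbor distance equals 2r = 0.7071·a.
d = 0.7071 × 532 = 376 pm.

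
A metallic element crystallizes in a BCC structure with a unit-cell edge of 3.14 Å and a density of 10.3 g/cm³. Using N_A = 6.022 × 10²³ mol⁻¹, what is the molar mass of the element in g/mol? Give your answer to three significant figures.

A BCC cell has Z = 2 atoms; a = 3.140 × 10^-8 cm.
M = ρ·N_A·a³/Z = 10.3 × 6.022 × 10²³ × 3.096 × 10^-23 / 2 = 96.0 g/mol.

96.0 g/mol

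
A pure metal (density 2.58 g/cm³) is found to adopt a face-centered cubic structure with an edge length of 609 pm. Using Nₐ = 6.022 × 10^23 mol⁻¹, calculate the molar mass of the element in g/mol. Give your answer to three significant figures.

An FCC cell has Z = 4 atoms; a = 6.090 × 10^-8 cm.
M = ρ·N_A·a³/Z = 2.58 × 6.022 × 10²³ × 2.259 × 10^-22 / 4 = 87.7 g/mol.

87.7 g/mol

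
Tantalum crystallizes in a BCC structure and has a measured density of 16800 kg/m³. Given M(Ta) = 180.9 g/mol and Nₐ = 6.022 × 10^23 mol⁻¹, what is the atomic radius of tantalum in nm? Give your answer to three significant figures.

0.143 nm

For a BCC cell (Z = 2), a³ = Z·M/(N_A·ρ) = 2 × 180.9 / (6.022 × 10²³ × 16.80) = 3.576 × 10^-23 cm³, so a = 3.295 × 10^-8 cm = 0.3295 nm.
Atoms touch along the body diagonal, so √3·a = 4r, so r = 0.4330 × a = 0.143 nm.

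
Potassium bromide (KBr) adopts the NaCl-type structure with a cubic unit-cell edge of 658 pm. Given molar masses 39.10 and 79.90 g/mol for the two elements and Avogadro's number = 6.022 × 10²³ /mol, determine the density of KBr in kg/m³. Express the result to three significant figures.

The NaCl-type structure contains Z = 4 formula units per cell; M(KBr) = 39.10 + 79.90 = 119.0 g/mol.
a³ = (6.580 × 10^-8 cm)³ = 2.849 × 10^-22 cm³.
ρ = 4 × 119.0 / (6.022 × 10²³ × 2.849 × 10^-22) = 2.775 g/cm³ = 2770 kg/m³.

2770 kg/m³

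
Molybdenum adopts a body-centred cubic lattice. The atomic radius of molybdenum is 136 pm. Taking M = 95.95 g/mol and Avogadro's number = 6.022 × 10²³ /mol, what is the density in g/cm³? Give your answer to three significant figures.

10.3 g/cm³

In a BCC lattice, atoms touch along the body diagonal, so √3·a = 4r, giving a = 314.1 pm = 3.141 × 10^-8 cm.
With Z = 2, ρ = Z·M/(N_A·a³) = 2 × 95.95 / (6.022 × 10²³ × 3.098 × 10^-23) = 10.29 g/cm³.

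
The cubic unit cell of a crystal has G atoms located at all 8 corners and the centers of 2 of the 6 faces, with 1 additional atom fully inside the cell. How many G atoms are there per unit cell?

Corner atoms are shared by 8 cells (1/8 each), face atoms by 2 (1/2 each), interior atoms are unshared.
Net atoms = 8 × 1/8 + 2 × 1/2 + 1 = 1 + 1 + 1 = 3.

3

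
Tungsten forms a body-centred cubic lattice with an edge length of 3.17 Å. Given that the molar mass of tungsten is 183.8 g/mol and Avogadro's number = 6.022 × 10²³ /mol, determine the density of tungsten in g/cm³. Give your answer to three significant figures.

19.2 g/cm³

A BCC unit cell contains Z = 2 atoms.
Cell volume: a³ = (3.17 Å)³ = (3.170 × 10^-8 cm)³ = 3.186 × 10^-23 cm³.
ρ = Z·M/(N_A·a³) = 2 × 183.8 / (6.022 × 10²³ × 3.186 × 10^-23) = 19.16 g/cm³.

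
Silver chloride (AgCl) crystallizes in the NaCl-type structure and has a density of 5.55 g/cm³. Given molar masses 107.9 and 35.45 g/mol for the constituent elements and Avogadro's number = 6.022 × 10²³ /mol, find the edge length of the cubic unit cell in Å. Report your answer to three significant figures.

5.56 Å

M(AgCl) = 143.35 g/mol; Z = 4 formula units per cell.
a³ = Z·M/(N_A·ρ) = 4 × 143.35 / (6.022 × 10²³ × 5.55) = 1.716 × 10^-22 cm³, so a = 5.557 × 10^-8 cm = 5.56 Å.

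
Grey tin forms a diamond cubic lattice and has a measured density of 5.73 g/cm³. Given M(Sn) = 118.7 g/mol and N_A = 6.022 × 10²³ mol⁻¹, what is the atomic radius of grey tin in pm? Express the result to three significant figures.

141 pm

For a diamond cubic cell (Z = 8), a³ = Z·M/(N_A·ρ) = 8 × 118.7 / (6.022 × 10²³ × 5.730) = 2.752 × 10^-22 cm³, so a = 6.505 × 10^-8 cm = 650.5 pm.
Nearest neighbors lie along the body diagonal with √3·a = 8r, so r = 0.2165 × a = 141 pm.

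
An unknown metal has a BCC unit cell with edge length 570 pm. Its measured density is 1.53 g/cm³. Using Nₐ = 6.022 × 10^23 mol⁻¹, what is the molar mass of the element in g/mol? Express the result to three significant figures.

85.3 g/mol

A BCC cell has Z = 2 atoms; a = 5.700 × 10^-8 cm.
M = ρ·N_A·a³/Z = 1.53 × 6.022 × 10²³ × 1.852 × 10^-22 / 2 = 85.3 g/mol.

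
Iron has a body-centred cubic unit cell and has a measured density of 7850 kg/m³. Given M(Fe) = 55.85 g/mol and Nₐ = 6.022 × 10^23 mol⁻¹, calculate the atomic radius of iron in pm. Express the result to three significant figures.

124 pm

For a BCC cell (Z = 2), a³ = Z·M/(N_A·ρ) = 2 × 55.85 / (6.022 × 10²³ × 7.850) = 2.363 × 10^-23 cm³, so a = 2.870 × 10^-8 cm = 287.0 pm.
Atoms touch along the body diagonal, so √3·a = 4r, so r = 0.4330 × a = 124 pm.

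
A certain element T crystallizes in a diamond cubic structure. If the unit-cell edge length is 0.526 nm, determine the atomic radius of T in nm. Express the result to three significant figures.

In a diamond cubic lattice, nearest neighbors lie along the body diagonal with √3·a = 8r.
r = √3·a/8 = 1.7321 × 0.526 / 8 = 0.114 nm.

0.114 nm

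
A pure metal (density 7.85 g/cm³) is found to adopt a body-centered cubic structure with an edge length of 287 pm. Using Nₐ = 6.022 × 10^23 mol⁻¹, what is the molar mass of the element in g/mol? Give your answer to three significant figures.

A BCC cell has Z = 2 atoms; a = 2.870 × 10^-8 cm.
M = ρ·N_A·a³/Z = 7.85 × 6.022 × 10²³ × 2.364 × 10^-23 / 2 = 55.9 g/mol.

55.9 g/mol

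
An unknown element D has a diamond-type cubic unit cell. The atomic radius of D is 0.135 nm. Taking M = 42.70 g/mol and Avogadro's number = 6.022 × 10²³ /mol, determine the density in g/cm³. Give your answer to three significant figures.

2.34 g/cm³

In a diamond cubic lattice, nearest neighbors lie along the body diagonal with √3·a = 8r, giving a = 0.6235 nm = 6.235 × 10^-8 cm.
With Z = 8, ρ = Z·M/(N_A·a³) = 8 × 42.70 / (6.022 × 10²³ × 2.424 × 10^-22) = 2.340 g/cm³.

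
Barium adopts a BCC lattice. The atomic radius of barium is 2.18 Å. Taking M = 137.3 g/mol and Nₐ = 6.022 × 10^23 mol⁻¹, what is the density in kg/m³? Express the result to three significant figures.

In a BCC lattice, atoms touch along the body diagonal, so √3·a = 4r, giving a = 5.034 Å = 5.034 × 10^-8 cm.
With Z = 2, ρ = Z·M/(N_A·a³) = 2 × 137.3 / (6.022 × 10²³ × 1.276 × 10^-22) = 3.573 g/cm³ = 3570 kg/m³.

3570 kg/m³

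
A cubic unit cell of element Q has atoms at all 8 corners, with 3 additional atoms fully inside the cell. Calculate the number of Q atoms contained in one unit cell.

4

Corner atoms are shared by 8 cells (1/8 each), interior atoms are unshared.
Net atoms = 8 × 1/8 + 3 = 1 + 3 = 4.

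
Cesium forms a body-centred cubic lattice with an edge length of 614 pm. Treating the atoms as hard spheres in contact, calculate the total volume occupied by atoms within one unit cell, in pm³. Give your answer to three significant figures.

1.57 × 10^8 pm³

In a BCC lattice atoms touch along the body diagonal, so √3·a = 4r, so r = 0.4330a = 265.9 pm.
V_atoms = Z × (4/3)πr³ = 2 × (4/3)π × (265.9)³ = 1.57 × 10^8 pm³.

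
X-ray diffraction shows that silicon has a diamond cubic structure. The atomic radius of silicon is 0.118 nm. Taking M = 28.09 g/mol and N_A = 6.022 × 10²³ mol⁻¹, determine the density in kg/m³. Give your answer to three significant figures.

2300 kg/m³

In a diamond cubic lattice, nearest neighbors lie along the body diagonal with √3·a = 8r, giving a = 0.5450 nm = 5.450 × 10^-8 cm.
With Z = 8, ρ = Z·M/(N_A·a³) = 8 × 28.09 / (6.022 × 10²³ × 1.619 × 10^-22) = 2.305 g/cm³ = 2300 kg/m³.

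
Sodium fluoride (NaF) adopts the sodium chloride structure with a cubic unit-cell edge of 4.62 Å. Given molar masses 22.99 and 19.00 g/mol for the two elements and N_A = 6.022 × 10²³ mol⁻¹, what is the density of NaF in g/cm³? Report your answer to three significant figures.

2.83 g/cm³

The sodium chloride structure contains Z = 4 formula units per cell; M(NaF) = 22.99 + 19.00 = 41.99 g/mol.
a³ = (4.620 × 10^-8 cm)³ = 9.861 × 10^-23 cm³.
ρ = 4 × 41.99 / (6.022 × 10²³ × 9.861 × 10^-23) = 2.828 g/cm³.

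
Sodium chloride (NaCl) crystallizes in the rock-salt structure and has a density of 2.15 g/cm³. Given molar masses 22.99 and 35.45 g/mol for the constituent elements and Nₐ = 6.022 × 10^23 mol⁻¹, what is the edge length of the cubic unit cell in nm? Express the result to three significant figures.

M(NaCl) = 58.44 g/mol; Z = 4 formula units per cell.
a³ = Z·M/(N_A·ρ) = 4 × 58.44 / (6.022 × 10²³ × 2.15) = 1.805 × 10^-22 cm³, so a = 5.652 × 10^-8 cm = 0.565 nm.

0.565 nm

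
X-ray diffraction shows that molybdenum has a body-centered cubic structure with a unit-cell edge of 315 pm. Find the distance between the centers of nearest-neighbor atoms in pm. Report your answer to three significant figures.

273 pm

In a BCC structure, atoms touch along the body diagonal, so √3·a = 4r; the nearest-neighbor distance equals 2r = 0.8660·a.
d = 0.8660 × 315 = 273 pm.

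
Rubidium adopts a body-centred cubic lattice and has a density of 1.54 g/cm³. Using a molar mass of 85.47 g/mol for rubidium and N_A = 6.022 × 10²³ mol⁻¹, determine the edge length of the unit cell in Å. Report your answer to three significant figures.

5.69 Å

With Z = 2 atoms per BCC cell, a³ = Z·M/(N_A·ρ) = 2 × 85.47 / (6.022 × 10²³ × 1.540 g/cm³) = 1.843 × 10^-22 cm³.
a = (1.843 × 10^-22)^(1/3) = 5.691 × 10^-8 cm = 5.69 Å.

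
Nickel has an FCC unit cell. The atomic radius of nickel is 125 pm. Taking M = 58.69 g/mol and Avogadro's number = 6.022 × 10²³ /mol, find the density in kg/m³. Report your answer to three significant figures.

8820 kg/m³

In an FCC lattice, atoms touch along the face diagonal, so √2·a = 4r, giving a = 353.6 pm = 3.536 × 10^-8 cm.
With Z = 4, ρ = Z·M/(N_A·a³) = 4 × 58.69 / (6.022 × 10²³ × 4.419 × 10^-23) = 8.821 g/cm³ = 8820 kg/m³.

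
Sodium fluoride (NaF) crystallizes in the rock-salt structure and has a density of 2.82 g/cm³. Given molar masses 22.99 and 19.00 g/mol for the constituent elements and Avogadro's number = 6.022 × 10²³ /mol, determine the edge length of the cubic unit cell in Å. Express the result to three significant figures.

4.62 Å

M(NaF) = 41.99 g/mol; Z = 4 formula units per cell.
a³ = Z·M/(N_A·ρ) = 4 × 41.99 / (6.022 × 10²³ × 2.82) = 9.890 × 10^-23 cm³, so a = 4.625 × 10^-8 cm = 4.62 Å.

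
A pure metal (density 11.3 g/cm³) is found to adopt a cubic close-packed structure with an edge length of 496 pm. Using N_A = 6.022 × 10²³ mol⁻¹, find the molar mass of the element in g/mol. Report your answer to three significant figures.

208 g/mol

An FCC cell has Z = 4 atoms; a = 4.960 × 10^-8 cm.
M = ρ·N_A·a³/Z = 11.3 × 6.022 × 10²³ × 1.220 × 10^-22 / 4 = 208 g/mol.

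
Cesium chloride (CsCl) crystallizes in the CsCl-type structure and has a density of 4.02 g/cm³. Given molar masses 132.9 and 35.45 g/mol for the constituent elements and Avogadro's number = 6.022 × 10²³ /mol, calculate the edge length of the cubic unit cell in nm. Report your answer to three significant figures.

M(CsCl) = 168.35 g/mol; Z = 1 formula unit per cell.
a³ = Z·M/(N_A·ρ) = 1 × 168.35 / (6.022 × 10²³ × 4.02) = 6.954 × 10^-23 cm³, so a = 4.112 × 10^-8 cm = 0.411 nm.

0.411 nm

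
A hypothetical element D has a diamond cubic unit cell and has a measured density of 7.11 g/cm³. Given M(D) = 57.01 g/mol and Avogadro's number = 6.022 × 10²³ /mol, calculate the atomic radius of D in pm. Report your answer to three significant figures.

For a diamond cubic cell (Z = 8), a³ = Z·M/(N_A·ρ) = 8 × 57.01 / (6.022 × 10²³ × 7.110) = 1.065 × 10^-22 cm³, so a = 4.740 × 10^-8 cm = 474.0 pm.
Nearest neighbors lie along the body diagonal with √3·a = 8r, so r = 0.2165 × a = 103 pm.

103 pm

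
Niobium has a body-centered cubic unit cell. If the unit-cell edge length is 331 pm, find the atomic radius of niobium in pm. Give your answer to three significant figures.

In a BCC lattice, atoms touch along the body diagonal, so √3·a = 4r.
r = √3·a/4 = 1.7321 × 331 / 4 = 143 pm.

143 pm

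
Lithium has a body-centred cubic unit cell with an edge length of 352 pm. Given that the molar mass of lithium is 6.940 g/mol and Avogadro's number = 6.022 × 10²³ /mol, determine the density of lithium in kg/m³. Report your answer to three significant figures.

528 kg/m³

A BCC unit cell contains Z = 2 atoms.
Cell volume: a³ = (352 pm)³ = (3.520 × 10^-8 cm)³ = 4.361 × 10^-23 cm³.
ρ = Z·M/(N_A·a³) = 2 × 6.940 / (6.022 × 10²³ × 4.361 × 10^-23) = 0.5285 g/cm³ = 528 kg/m³.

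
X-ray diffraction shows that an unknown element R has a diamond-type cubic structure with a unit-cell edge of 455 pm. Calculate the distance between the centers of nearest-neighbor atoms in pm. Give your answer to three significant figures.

In a diamond cubic structure, nearest neighbors lie along the body diagonal with √3·a = 8r; the nearest-neighbor distance equals 2r = 0.4330·a.
d = 0.4330 × 455 = 197 pm.

197 pm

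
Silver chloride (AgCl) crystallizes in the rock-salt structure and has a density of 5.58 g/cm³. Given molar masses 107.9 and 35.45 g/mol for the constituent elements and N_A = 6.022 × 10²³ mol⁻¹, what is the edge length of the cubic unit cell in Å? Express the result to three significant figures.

5.55 Å

M(AgCl) = 143.35 g/mol; Z = 4 formula units per cell.
a³ = Z·M/(N_A·ρ) = 4 × 143.35 / (6.022 × 10²³ × 5.58) = 1.706 × 10^-22 cm³, so a = 5.547 × 10^-8 cm = 5.55 Å.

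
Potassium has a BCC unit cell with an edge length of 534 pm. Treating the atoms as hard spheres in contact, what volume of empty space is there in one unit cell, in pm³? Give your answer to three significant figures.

In a BCC lattice atoms touch along the body diagonal, so √3·a = 4r, so r = 0.4330a = 231.2 pm.
V_cell = a³ = 1.523 × 10^8 pm³; V_atoms = 2 × (4/3)πr³ = 1.036 × 10^8 pm³.
Empty space = 1.523 × 10^8 − 1.036 × 10^8 = 4.87 × 10^7 pm³.

4.87 × 10^7 pm³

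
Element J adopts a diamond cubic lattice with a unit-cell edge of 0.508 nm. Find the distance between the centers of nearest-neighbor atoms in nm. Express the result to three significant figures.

0.220 nm

In a diamond cubic structure, nearest neighbors lie along the body diagonal with √3·a = 8r; the nearest-neighbor distance equals 2r = 0.4330·a.
d = 0.4330 × 0.508 = 0.220 nm.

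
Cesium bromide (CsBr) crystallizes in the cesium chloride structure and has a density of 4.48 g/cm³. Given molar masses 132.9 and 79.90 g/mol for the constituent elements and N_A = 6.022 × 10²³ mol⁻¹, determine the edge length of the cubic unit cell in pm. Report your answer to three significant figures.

429 pm

M(CsBr) = 212.8 g/mol; Z = 1 formula unit per cell.
a³ = Z·M/(N_A·ρ) = 1 × 212.8 / (6.022 × 10²³ × 4.48) = 7.888 × 10^-23 cm³, so a = 4.289 × 10^-8 cm = 429 pm.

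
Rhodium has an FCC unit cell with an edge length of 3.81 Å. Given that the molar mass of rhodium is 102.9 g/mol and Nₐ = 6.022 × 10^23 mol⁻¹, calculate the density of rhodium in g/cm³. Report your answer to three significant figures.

12.4 g/cm³

An FCC unit cell contains Z = 4 atoms.
Cell volume: a³ = (3.81 Å)³ = (3.810 × 10^-8 cm)³ = 5.531 × 10^-23 cm³.
ρ = Z·M/(N_A·a³) = 4 × 102.9 / (6.022 × 10²³ × 5.531 × 10^-23) = 12.36 g/cm³.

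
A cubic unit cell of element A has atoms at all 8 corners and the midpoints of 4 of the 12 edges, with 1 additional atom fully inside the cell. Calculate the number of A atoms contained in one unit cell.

3

Corner atoms are shared by 8 cells (1/8 each), edge atoms by 4 (1/4 each), interior atoms are unshared.
Net atoms = 8 × 1/8 + 4 × 1/4 + 1 = 1 + 1 + 1 = 3.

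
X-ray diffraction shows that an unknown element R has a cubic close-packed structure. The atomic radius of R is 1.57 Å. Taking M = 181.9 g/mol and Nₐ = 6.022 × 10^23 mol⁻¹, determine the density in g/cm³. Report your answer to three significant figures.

In an FCC lattice, atoms touch along the face diagonal, so √2·a = 4r, giving a = 4.441 Å = 4.441 × 10^-8 cm.
With Z = 4, ρ = Z·M/(N_A·a³) = 4 × 181.9 / (6.022 × 10²³ × 8.757 × 10^-23) = 13.80 g/cm³.

13.8 g/cm³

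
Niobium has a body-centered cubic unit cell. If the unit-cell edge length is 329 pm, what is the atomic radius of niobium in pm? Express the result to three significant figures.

142 pm

In a BCC lattice, atoms touch along the body diagonal, so √3·a = 4r.
r = √3·a/4 = 1.7321 × 329 / 4 = 142 pm.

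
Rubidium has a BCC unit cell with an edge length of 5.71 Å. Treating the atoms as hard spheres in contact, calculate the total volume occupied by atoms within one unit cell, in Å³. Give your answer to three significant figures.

127 Å³

In a BCC lattice atoms touch along the body diagonal, so √3·a = 4r, so r = 0.4330a = 2.473 Å.
V_atoms = Z × (4/3)πr³ = 2 × (4/3)π × (2.473)³ = 127 Å³.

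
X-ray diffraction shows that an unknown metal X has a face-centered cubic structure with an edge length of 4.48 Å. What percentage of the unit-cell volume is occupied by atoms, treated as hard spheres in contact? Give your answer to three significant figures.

In an FCC lattice atoms touch along the face diagonal, so √2·a = 4r, so r = 0.3536a = 1.584 Å.
Packing fraction = Z·(4/3)πr³ / a³ = 4 × (4/3)π × (1.584)³ / (4.48)³ = 0.7405 = 74.0%.

74.0%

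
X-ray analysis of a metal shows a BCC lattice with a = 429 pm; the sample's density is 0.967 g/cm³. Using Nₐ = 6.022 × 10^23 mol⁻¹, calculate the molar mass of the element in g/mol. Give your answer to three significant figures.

23.0 g/mol

A BCC cell has Z = 2 atoms; a = 4.290 × 10^-8 cm.
M = ρ·N_A·a³/Z = 0.967 × 6.022 × 10²³ × 7.895 × 10^-23 / 2 = 23.0 g/mol.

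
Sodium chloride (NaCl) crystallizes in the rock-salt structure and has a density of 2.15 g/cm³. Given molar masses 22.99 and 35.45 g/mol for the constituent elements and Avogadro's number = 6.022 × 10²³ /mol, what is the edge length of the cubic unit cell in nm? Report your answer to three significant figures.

M(NaCl) = 58.44 g/mol; Z = 4 formula units per cell.
a³ = Z·M/(N_A·ρ) = 4 × 58.44 / (6.022 × 10²³ × 2.15) = 1.805 × 10^-22 cm³, so a = 5.652 × 10^-8 cm = 0.565 nm.

0.565 nm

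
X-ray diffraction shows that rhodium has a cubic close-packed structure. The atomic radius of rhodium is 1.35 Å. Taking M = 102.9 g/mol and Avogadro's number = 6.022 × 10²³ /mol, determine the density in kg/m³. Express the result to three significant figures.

In an FCC lattice, atoms touch along the face diagonal, so √2·a = 4r, giving a = 3.818 Å = 3.818 × 10^-8 cm.
With Z = 4, ρ = Z·M/(N_A·a³) = 4 × 102.9 / (6.022 × 10²³ × 5.567 × 10^-23) = 12.28 g/cm³ = 12300 kg/m³.

12300 kg/m³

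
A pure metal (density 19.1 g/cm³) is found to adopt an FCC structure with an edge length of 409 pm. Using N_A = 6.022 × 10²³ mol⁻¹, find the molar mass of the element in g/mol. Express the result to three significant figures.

197 g/mol

An FCC cell has Z = 4 atoms; a = 4.090 × 10^-8 cm.
M = ρ·N_A·a³/Z = 19.1 × 6.022 × 10²³ × 6.842 × 10^-23 / 4 = 197 g/mol.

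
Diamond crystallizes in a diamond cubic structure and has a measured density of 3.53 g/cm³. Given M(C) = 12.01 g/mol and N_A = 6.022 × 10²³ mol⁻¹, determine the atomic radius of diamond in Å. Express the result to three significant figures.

0.771 Å

For a diamond cubic cell (Z = 8), a³ = Z·M/(N_A·ρ) = 8 × 12.01 / (6.022 × 10²³ × 3.530) = 4.520 × 10^-23 cm³, so a = 3.562 × 10^-8 cm = 3.562 Å.
Nearest neighbors lie along the body diagonal with √3·a = 8r, so r = 0.2165 × a = 0.771 Å.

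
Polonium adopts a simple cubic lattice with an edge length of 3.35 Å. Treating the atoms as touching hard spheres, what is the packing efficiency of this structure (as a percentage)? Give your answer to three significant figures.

In a simple cubic lattice atoms touch along the cell edge, so a = 2r, so r = 0.5000a = 1.675 Å.
Packing fraction = Z·(4/3)πr³ / a³ = 1 × (4/3)π × (1.675)³ / (3.35)³ = 0.5236 = 52.4%.

52.4%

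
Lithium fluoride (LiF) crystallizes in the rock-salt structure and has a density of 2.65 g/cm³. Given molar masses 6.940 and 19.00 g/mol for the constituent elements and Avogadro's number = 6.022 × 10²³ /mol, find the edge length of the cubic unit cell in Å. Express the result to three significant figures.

M(LiF) = 25.94 g/mol; Z = 4 formula units per cell.
a³ = Z·M/(N_A·ρ) = 4 × 25.94 / (6.022 × 10²³ × 2.65) = 6.502 × 10^-23 cm³, so a = 4.021 × 10^-8 cm = 4.02 Å.

4.02 Å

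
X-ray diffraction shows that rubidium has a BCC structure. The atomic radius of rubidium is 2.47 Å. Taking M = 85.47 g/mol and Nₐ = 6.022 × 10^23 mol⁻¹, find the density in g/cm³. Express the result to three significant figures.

1.53 g/cm³

In a BCC lattice, atoms touch along the body diagonal, so √3·a = 4r, giving a = 5.704 Å = 5.704 × 10^-8 cm.
With Z = 2, ρ = Z·M/(N_A·a³) = 2 × 85.47 / (6.022 × 10²³ × 1.856 × 10^-22) = 1.529 g/cm³.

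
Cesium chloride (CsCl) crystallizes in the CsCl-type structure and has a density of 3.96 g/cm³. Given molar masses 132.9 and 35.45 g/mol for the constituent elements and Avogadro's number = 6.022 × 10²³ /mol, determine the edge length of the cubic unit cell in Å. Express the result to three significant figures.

M(CsCl) = 168.35 g/mol; Z = 1 formula unit per cell.
a³ = Z·M/(N_A·ρ) = 1 × 168.35 / (6.022 × 10²³ × 3.96) = 7.060 × 10^-23 cm³, so a = 4.133 × 10^-8 cm = 4.13 Å.

4.13 Å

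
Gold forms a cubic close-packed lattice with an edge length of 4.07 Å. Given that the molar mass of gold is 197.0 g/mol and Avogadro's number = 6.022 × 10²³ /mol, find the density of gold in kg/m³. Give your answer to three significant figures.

19400 kg/m³

An FCC unit cell contains Z = 4 atoms.
Cell volume: a³ = (4.07 Å)³ = (4.070 × 10^-8 cm)³ = 6.742 × 10^-23 cm³.
ρ = Z·M/(N_A·a³) = 4 × 197.0 / (6.022 × 10²³ × 6.742 × 10^-23) = 19.41 g/cm³ = 19400 kg/m³.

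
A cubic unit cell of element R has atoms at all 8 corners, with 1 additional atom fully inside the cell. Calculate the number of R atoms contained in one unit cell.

2

Corner atoms are shared by 8 cells (1/8 each), interior atoms are unshared.
Net atoms = 8 × 1/8 + 1 = 1 + 1 = 2.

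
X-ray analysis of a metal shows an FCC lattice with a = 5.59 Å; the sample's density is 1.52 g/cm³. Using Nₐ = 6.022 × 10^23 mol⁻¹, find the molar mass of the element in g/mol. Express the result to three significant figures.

40.0 g/mol

An FCC cell has Z = 4 atoms; a = 5.590 × 10^-8 cm.
M = ρ·N_A·a³/Z = 1.52 × 6.022 × 10²³ × 1.747 × 10^-22 / 4 = 40.0 g/mol.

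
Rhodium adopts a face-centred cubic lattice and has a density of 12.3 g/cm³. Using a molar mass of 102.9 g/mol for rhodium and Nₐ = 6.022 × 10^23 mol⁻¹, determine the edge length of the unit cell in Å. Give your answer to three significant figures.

3.82 Å

With Z = 4 atoms per FCC cell, a³ = Z·M/(N_A·ρ) = 4 × 102.9 / (6.022 × 10²³ × 12.30 g/cm³) = 5.557 × 10^-23 cm³.
a = (5.557 × 10^-23)^(1/3) = 3.816 × 10^-8 cm = 3.82 Å.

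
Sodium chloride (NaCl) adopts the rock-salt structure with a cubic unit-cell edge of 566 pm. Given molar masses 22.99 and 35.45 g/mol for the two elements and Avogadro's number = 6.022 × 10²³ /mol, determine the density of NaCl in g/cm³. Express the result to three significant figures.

The rock-salt structure contains Z = 4 formula units per cell; M(NaCl) = 22.99 + 35.45 = 58.44 g/mol.
a³ = (5.660 × 10^-8 cm)³ = 1.813 × 10^-22 cm³.
ρ = 4 × 58.44 / (6.022 × 10²³ × 1.813 × 10^-22) = 2.141 g/cm³.

2.14 g/cm³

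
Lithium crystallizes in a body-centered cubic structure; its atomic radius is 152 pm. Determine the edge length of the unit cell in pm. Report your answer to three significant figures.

351 pm

In a BCC lattice, atoms touch along the body diagonal, so √3·a = 4r.
a = 4r/√3 = 4 × 152 / 1.7321 = 351 pm.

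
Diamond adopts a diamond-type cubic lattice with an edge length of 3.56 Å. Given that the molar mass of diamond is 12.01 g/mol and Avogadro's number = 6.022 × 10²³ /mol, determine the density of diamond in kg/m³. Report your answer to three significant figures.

A diamond cubic unit cell contains Z = 8 atoms.
Cell volume: a³ = (3.56 Å)³ = (3.560 × 10^-8 cm)³ = 4.512 × 10^-23 cm³.
ρ = Z·M/(N_A·a³) = 8 × 12.01 / (6.022 × 10²³ × 4.512 × 10^-23) = 3.536 g/cm³ = 3540 kg/m³.

3540 kg/m³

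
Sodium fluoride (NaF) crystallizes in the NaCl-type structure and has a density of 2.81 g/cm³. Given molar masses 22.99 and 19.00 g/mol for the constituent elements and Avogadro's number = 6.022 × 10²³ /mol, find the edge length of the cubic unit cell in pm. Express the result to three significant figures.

M(NaF) = 41.99 g/mol; Z = 4 formula units per cell.
a³ = Z·M/(N_A·ρ) = 4 × 41.99 / (6.022 × 10²³ × 2.81) = 9.926 × 10^-23 cm³, so a = 4.630 × 10^-8 cm = 463 pm.

463 pm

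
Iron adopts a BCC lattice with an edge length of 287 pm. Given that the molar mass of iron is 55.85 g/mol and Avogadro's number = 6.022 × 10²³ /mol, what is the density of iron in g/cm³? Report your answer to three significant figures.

7.85 g/cm³

A BCC unit cell contains Z = 2 atoms.
Cell volume: a³ = (287 pm)³ = (2.870 × 10^-8 cm)³ = 2.364 × 10^-23 cm³.
ρ = Z·M/(N_A·a³) = 2 × 55.85 / (6.022 × 10²³ × 2.364 × 10^-23) = 7.846 g/cm³.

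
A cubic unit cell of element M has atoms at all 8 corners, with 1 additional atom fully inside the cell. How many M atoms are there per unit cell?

Corner atoms are shared by 8 cells (1/8 each), interior atoms are unshared.
Net atoms = 8 × 1/8 + 1 = 1 + 1 = 2.

2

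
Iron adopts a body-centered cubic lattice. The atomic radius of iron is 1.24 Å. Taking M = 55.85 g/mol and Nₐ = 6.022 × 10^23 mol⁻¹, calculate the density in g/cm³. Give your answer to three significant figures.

7.90 g/cm³

In a BCC lattice, atoms touch along the body diagonal, so √3·a = 4r, giving a = 2.864 Å = 2.864 × 10^-8 cm.
With Z = 2, ρ = Z·M/(N_A·a³) = 2 × 55.85 / (6.022 × 10²³ × 2.348 × 10^-23) = 7.899 g/cm³.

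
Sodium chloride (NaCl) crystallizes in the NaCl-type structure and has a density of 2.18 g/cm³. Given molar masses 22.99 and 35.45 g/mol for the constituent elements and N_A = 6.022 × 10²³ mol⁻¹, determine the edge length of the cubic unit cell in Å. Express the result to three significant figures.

5.63 Å

M(NaCl) = 58.44 g/mol; Z = 4 formula units per cell.
a³ = Z·M/(N_A·ρ) = 4 × 58.44 / (6.022 × 10²³ × 2.18) = 1.781 × 10^-22 cm³, so a = 5.626 × 10^-8 cm = 5.63 Å.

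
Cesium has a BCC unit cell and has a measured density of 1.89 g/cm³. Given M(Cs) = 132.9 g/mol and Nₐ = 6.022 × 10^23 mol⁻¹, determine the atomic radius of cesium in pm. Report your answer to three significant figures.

267 pm

For a BCC cell (Z = 2), a³ = Z·M/(N_A·ρ) = 2 × 132.9 / (6.022 × 10²³ × 1.890) = 2.335 × 10^-22 cm³, so a = 6.158 × 10^-8 cm = 615.8 pm.
Atoms touch along the body diagonal, so √3·a = 4r, so r = 0.4330 × a = 267 pm.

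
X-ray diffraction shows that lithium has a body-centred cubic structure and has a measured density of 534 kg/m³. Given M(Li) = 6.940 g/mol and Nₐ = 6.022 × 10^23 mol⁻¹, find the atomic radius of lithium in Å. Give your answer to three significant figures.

1.52 Å

For a BCC cell (Z = 2), a³ = Z·M/(N_A·ρ) = 2 × 6.940 / (6.022 × 10²³ × 0.5340) = 4.316 × 10^-23 cm³, so a = 3.508 × 10^-8 cm = 3.508 Å.
Atoms touch along the body diagonal, so √3·a = 4r, so r = 0.4330 × a = 1.52 Å.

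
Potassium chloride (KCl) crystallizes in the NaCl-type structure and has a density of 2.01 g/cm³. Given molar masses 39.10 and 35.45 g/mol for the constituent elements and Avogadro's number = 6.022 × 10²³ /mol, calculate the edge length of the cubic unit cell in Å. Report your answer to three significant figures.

M(KCl) = 74.55 g/mol; Z = 4 formula units per cell.
a³ = Z·M/(N_A·ρ) = 4 × 74.55 / (6.022 × 10²³ × 2.01) = 2.464 × 10^-22 cm³, so a = 6.269 × 10^-8 cm = 6.27 Å.

6.27 Å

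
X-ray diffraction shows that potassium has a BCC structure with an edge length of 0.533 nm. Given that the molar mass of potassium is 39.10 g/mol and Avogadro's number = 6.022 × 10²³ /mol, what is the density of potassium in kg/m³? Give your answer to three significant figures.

A BCC unit cell contains Z = 2 atoms.
Cell volume: a³ = (0.533 nm)³ = (5.330 × 10^-8 cm)³ = 1.514 × 10^-22 cm³.
ρ = Z·M/(N_A·a³) = 2 × 39.10 / (6.022 × 10²³ × 1.514 × 10^-22) = 0.8576 g/cm³ = 858 kg/m³.

858 kg/m³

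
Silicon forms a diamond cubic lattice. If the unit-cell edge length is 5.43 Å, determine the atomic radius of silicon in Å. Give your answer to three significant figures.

In a diamond cubic lattice, nearest neighbors lie along the body diagonal with √3·a = 8r.
r = √3·a/8 = 1.7321 × 5.43 / 8 = 1.18 Å.

1.18 Å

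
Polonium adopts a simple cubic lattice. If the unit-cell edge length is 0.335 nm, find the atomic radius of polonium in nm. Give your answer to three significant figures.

0.168 nm

In a simple cubic lattice, atoms touch along the cell edge, so a = 2r.
r = a/2 = 0.335/2 = 0.168 nm.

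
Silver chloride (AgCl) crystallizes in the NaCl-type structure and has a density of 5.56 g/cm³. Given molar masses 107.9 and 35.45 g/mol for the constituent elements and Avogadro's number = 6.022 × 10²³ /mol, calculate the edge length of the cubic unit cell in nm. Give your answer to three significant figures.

M(AgCl) = 143.35 g/mol; Z = 4 formula units per cell.
a³ = Z·M/(N_A·ρ) = 4 × 143.35 / (6.022 × 10²³ × 5.56) = 1.713 × 10^-22 cm³, so a = 5.553 × 10^-8 cm = 0.555 nm.

0.555 nm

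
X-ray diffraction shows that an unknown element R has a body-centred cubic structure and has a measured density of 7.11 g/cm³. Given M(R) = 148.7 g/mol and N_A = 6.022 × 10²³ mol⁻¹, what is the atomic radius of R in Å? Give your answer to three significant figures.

1.78 Å

For a BCC cell (Z = 2), a³ = Z·M/(N_A·ρ) = 2 × 148.7 / (6.022 × 10²³ × 7.110) = 6.946 × 10^-23 cm³, so a = 4.111 × 10^-8 cm = 4.111 Å.
Atoms touch along the body diagonal, so √3·a = 4r, so r = 0.4330 × a = 1.78 Å.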